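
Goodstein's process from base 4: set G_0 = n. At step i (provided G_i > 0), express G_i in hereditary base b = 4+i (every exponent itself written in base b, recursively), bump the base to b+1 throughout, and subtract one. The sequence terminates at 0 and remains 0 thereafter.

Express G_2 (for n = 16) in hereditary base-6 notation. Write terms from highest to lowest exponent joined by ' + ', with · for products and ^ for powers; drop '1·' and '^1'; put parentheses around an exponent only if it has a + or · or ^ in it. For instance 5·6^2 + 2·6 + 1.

step 0: 16 = 4^2; sub 5 for 4: 5^2; = 25; G_1 = 25−1 = 24
step 1: 24 = 4·5 + 4; sub 6 for 5: 4·6 + 4; = 28; G_2 = 28−1 = 27

4·6 + 3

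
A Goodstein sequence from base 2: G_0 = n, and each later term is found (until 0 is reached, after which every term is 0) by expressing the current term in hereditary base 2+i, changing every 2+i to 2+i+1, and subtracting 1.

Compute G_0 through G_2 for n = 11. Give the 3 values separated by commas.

11, 84, 1027

G_0=11  [base 2] 2^(2 + 1) + 2 + 1  →[2↦3]→  3^(3 + 1) + 3 + 1 = 85  −1 ⇒ G_1=84
G_1=84  [base 3] 3^(3 + 1) + 3  →[3↦4]→  4^(4 + 1) + 4 = 1028  −1 ⇒ G_2=1027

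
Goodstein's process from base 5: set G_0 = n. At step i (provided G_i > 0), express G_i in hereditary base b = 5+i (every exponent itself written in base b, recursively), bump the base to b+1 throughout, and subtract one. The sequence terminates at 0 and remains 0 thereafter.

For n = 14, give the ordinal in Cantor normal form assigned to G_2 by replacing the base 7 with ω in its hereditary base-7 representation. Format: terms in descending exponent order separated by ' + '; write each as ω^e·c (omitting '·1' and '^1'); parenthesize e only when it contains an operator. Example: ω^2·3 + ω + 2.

ω·2 + 2

(0) 14|_5 = 2·5 + 4 ↦ 2·6 + 4|_6 = 16 ⇒ 15
(1) 15|_6 = 2·6 + 3 ↦ 2·7 + 3|_7 = 17 ⇒ 16
(2) 16|_7 = 2·7 + 2 ↦ 2·8 + 2|_8 = 18 ⇒ 17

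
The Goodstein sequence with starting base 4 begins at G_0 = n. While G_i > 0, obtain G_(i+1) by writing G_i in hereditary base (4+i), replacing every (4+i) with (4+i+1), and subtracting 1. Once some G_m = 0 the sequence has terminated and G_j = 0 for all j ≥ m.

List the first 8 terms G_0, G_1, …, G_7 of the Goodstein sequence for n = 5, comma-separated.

(0) 5|_4 = 4 + 1 ↦ 5 + 1|_5 = 6 ⇒ 5
(1) 5|_5 = 5 ↦ 6|_6 = 6 ⇒ 5
(2) 5|_6 = 5 ↦ 5|_7 = 5 ⇒ 4
(3) 4|_7 = 4 ↦ 4|_8 = 4 ⇒ 3
(4) 3|_8 = 3 ↦ 3|_9 = 3 ⇒ 2
(5) 2|_9 = 2 ↦ 2|_10 = 2 ⇒ 1
(6) 1|_10 = 1 ↦ 1|_11 = 1 ⇒ 0

5, 5, 5, 4, 3, 2, 1, 0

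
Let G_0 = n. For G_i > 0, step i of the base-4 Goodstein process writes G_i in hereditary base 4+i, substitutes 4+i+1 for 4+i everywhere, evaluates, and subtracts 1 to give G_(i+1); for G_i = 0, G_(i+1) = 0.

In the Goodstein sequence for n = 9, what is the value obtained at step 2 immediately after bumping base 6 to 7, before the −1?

(0) 9|_4 = 2·4 + 1 ↦ 2·5 + 1|_5 = 11 ⇒ 10
(1) 10|_5 = 2·5 ↦ 2·6|_6 = 12 ⇒ 11
(2) 11|_6 = 6 + 5 ↦ 7 + 5|_7 = 12 ⇒ 11

12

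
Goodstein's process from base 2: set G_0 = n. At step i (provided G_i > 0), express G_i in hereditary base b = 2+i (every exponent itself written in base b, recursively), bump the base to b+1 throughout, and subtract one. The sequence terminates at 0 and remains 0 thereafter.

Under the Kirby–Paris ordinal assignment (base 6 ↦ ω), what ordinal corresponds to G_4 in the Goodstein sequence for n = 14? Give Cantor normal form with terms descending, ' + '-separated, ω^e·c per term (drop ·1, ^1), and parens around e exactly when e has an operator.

ω^(ω + 1) + ω^5·5 + ω^4·5 + ω^3·5 + ω^2·5 + ω·5 + 5

G_0 = 14. HB_2(14) = 2^(2 + 1) + 2^2 + 2. Bump = 111. G_1 = 110.
G_1 = 110. HB_3(110) = 3^(3 + 1) + 3^3 + 2. Bump = 1282. G_2 = 1281.
G_2 = 1281. HB_4(1281) = 4^(4 + 1) + 4^4 + 1. Bump = 18751. G_3 = 18750.
G_3 = 18750. HB_5(18750) = 5^(5 + 1) + 5^5. Bump = 326592. G_4 = 326591.
G_4 = 326591. HB_6(326591) = 6^(6 + 1) + 5·6^5 + 5·6^4 + 5·6^3 + 5·6^2 + 5·6 + 5. Bump = 5862841. G_5 = 5862840.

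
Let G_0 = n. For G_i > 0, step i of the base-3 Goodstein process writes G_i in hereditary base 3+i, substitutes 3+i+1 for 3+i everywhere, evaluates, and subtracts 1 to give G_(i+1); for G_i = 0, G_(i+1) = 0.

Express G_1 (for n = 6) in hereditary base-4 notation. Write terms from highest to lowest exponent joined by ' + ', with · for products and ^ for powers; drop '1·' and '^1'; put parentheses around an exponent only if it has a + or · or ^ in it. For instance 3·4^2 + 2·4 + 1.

4 + 3

G_0=6  [base 3] 2·3  →[3↦4]→  2·4 = 8  −1 ⇒ G_1=7
G_1=7  [base 4] 4 + 3  →[4↦5]→  5 + 3 = 8  −1 ⇒ G_2=7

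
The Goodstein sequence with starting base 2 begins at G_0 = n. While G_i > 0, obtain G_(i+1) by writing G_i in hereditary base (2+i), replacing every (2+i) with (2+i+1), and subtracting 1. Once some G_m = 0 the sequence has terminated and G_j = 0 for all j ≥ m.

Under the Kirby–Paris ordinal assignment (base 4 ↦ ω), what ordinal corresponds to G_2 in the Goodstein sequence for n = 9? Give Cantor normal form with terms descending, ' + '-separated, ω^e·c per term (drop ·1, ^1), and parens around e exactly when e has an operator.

ω^ω·3 + ω^3·3 + ω^2·3 + ω·3 + 3

i=0: 9 = 2^(2 + 1) + 1 (b=2); 2→3: 3^(3 + 1) + 1 = 82; 82−1 = 81
i=1: 81 = 3^(3 + 1) (b=3); 3→4: 4^(4 + 1) = 1024; 1024−1 = 1023
i=2: 1023 = 3·4^4 + 3·4^3 + 3·4^2 + 3·4 + 3 (b=4); 4→5: 3·5^5 + 3·5^3 + 3·5^2 + 3·5 + 3 = 9843; 9843−1 = 9842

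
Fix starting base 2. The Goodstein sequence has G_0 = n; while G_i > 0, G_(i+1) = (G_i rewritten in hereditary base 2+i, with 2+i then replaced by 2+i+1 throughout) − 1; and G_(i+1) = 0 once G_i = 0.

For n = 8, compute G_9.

step 0: 8 = 2^(2 + 1); sub 3 for 2: 3^(3 + 1); = 81; G_1 = 81−1 = 80
step 1: 80 = 2·3^3 + 2·3^2 + 2·3 + 2; sub 4 for 3: 2·4^4 + 2·4^2 + 2·4 + 2; = 554; G_2 = 554−1 = 553
step 2: 553 = 2·4^4 + 2·4^2 + 2·4 + 1; sub 5 for 4: 2·5^5 + 2·5^2 + 2·5 + 1; = 6311; G_3 = 6311−1 = 6310
step 3: 6310 = 2·5^5 + 2·5^2 + 2·5; sub 6 for 5: 2·6^6 + 2·6^2 + 2·6; = 93396; G_4 = 93396−1 = 93395
step 4: 93395 = 2·6^6 + 2·6^2 + 6 + 5; sub 7 for 6: 2·7^7 + 2·7^2 + 7 + 5; = 1647196; G_5 = 1647196−1 = 1647195
step 5: 1647195 = 2·7^7 + 2·7^2 + 7 + 4; sub 8 for 7: 2·8^8 + 2·8^2 + 8 + 4; = 33554572; G_6 = 33554572−1 = 33554571
step 6: 33554571 = 2·8^8 + 2·8^2 + 8 + 3; sub 9 for 8: 2·9^9 + 2·9^2 + 9 + 3; = 774841152; G_7 = 774841152−1 = 774841151
step 7: 774841151 = 2·9^9 + 2·9^2 + 9 + 2; sub 10 for 9: 2·10^10 + 2·10^2 + 10 + 2; = 20000000212; G_8 = 20000000212−1 = 20000000211
step 8: 20000000211 = 2·10^10 + 2·10^2 + 10 + 1; sub 11 for 10: 2·11^11 + 2·11^2 + 11 + 1; = 570623341476; G_9 = 570623341476−1 = 570623341475

570623341475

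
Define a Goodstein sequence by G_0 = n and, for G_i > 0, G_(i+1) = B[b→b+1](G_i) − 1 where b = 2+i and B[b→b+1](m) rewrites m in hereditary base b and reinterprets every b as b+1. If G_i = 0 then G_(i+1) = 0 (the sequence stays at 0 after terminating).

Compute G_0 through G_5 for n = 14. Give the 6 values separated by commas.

(0) 14|_2 = 2^(2 + 1) + 2^2 + 2 ↦ 3^(3 + 1) + 3^3 + 3|_3 = 111 ⇒ 110
(1) 110|_3 = 3^(3 + 1) + 3^3 + 2 ↦ 4^(4 + 1) + 4^4 + 2|_4 = 1282 ⇒ 1281
(2) 1281|_4 = 4^(4 + 1) + 4^4 + 1 ↦ 5^(5 + 1) + 5^5 + 1|_5 = 18751 ⇒ 18750
(3) 18750|_5 = 5^(5 + 1) + 5^5 ↦ 6^(6 + 1) + 6^6|_6 = 326592 ⇒ 326591
(4) 326591|_6 = 6^(6 + 1) + 5·6^5 + 5·6^4 + 5·6^3 + 5·6^2 + 5·6 + 5 ↦ 7^(7 + 1) + 5·7^5 + 5·7^4 + 5·7^3 + 5·7^2 + 5·7 + 5|_7 = 5862841 ⇒ 5862840

14, 110, 1281, 18750, 326591, 5862840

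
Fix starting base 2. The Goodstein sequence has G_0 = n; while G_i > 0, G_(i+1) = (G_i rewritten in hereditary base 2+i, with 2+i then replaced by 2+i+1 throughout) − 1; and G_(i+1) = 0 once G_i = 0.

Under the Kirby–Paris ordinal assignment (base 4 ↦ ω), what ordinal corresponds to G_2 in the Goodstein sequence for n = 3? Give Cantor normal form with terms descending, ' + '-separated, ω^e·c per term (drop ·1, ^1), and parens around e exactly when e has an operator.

3

(0) 3|_2 = 2 + 1 ↦ 3 + 1|_3 = 4 ⇒ 3
(1) 3|_3 = 3 ↦ 4|_4 = 4 ⇒ 3
(2) 3|_4 = 3 ↦ 3|_5 = 3 ⇒ 2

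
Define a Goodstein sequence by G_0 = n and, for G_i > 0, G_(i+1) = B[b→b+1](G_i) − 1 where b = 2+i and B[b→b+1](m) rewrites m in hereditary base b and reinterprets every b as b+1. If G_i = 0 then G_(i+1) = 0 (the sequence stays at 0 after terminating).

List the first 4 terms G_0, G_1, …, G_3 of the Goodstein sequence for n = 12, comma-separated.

base 2: 12 = 2^(2 + 1) + 2^2; at 3: 3^(3 + 1) + 3^3 = 108; next = 107
base 3: 107 = 3^(3 + 1) + 2·3^2 + 2·3 + 2; at 4: 4^(4 + 1) + 2·4^2 + 2·4 + 2 = 1066; next = 1065
base 4: 1065 = 4^(4 + 1) + 2·4^2 + 2·4 + 1; at 5: 5^(5 + 1) + 2·5^2 + 2·5 + 1 = 15686; next = 15685

12, 107, 1065, 15685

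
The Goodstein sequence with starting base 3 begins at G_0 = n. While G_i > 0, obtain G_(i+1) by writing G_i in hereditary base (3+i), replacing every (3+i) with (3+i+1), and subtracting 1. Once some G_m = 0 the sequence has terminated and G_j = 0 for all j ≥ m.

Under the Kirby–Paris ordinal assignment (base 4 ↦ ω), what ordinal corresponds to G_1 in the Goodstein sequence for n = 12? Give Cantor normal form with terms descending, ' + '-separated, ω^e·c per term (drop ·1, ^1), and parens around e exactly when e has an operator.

[0] 12 ≡ 3^2 + 3 (base 3). Lift 4: 20. −1: 19.
[1] 19 ≡ 4^2 + 3 (base 4). Lift 5: 28. −1: 27.

ω^2 + 3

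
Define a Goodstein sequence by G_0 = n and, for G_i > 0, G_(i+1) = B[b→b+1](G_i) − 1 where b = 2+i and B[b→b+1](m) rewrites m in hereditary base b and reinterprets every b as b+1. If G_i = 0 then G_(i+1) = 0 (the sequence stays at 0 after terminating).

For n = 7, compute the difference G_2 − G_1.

229

(0) 7|_2 = 2^2 + 2 + 1 ↦ 3^3 + 3 + 1|_3 = 31 ⇒ 30
(1) 30|_3 = 3^3 + 3 ↦ 4^4 + 4|_4 = 260 ⇒ 259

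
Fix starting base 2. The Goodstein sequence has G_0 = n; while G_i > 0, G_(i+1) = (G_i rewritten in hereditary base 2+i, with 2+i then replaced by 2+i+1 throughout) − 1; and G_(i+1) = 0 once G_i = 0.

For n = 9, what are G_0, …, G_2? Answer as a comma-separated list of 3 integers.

step 0: 9 = 2^(2 + 1) + 1; sub 3 for 2: 3^(3 + 1) + 1; = 82; G_1 = 82−1 = 81
step 1: 81 = 3^(3 + 1); sub 4 for 3: 4^(4 + 1); = 1024; G_2 = 1024−1 = 1023

9, 81, 1023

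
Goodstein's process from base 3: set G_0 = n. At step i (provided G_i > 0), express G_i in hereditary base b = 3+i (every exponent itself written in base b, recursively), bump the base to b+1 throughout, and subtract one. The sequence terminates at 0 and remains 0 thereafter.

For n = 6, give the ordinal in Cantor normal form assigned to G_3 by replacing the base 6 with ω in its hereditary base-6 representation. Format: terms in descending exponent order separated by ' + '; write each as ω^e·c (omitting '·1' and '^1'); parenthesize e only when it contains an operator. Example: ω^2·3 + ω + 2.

(0) 6|_3 = 2·3 ↦ 2·4|_4 = 8 ⇒ 7
(1) 7|_4 = 4 + 3 ↦ 5 + 3|_5 = 8 ⇒ 7
(2) 7|_5 = 5 + 2 ↦ 6 + 2|_6 = 8 ⇒ 7

ω + 1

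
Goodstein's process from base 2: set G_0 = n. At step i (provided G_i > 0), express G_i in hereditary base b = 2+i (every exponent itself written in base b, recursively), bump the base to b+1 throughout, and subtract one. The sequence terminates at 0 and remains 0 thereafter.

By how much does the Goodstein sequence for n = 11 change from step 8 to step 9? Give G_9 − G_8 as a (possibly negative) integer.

1927253967715

G_0=11  [base 2] 2^(2 + 1) + 2 + 1  →[2↦3]→  3^(3 + 1) + 3 + 1 = 85  −1 ⇒ G_1=84
G_1=84  [base 3] 3^(3 + 1) + 3  →[3↦4]→  4^(4 + 1) + 4 = 1028  −1 ⇒ G_2=1027
G_2=1027  [base 4] 4^(4 + 1) + 3  →[4↦5]→  5^(5 + 1) + 3 = 15628  −1 ⇒ G_3=15627
G_3=15627  [base 5] 5^(5 + 1) + 2  →[5↦6]→  6^(6 + 1) + 2 = 279938  −1 ⇒ G_4=279937
G_4=279937  [base 6] 6^(6 + 1) + 1  →[6↦7]→  7^(7 + 1) + 1 = 5764802  −1 ⇒ G_5=5764801
G_5=5764801  [base 7] 7^(7 + 1)  →[7↦8]→  8^(8 + 1) = 134217728  −1 ⇒ G_6=134217727
G_6=134217727  [base 8] 7·8^8 + 7·8^7 + 7·8^6 + 7·8^5 + 7·8^4 + 7·8^3 + 7·8^2 + 7·8 + 7  →[8↦9]→  7·9^9 + 7·9^7 + 7·9^6 + 7·9^5 + 7·9^4 + 7·9^3 + 7·9^2 + 7·9 + 7 = 2749609303  −1 ⇒ G_7=2749609302
G_7=2749609302  [base 9] 7·9^9 + 7·9^7 + 7·9^6 + 7·9^5 + 7·9^4 + 7·9^3 + 7·9^2 + 7·9 + 6  →[9↦10]→  7·10^10 + 7·10^7 + 7·10^6 + 7·10^5 + 7·10^4 + 7·10^3 + 7·10^2 + 7·10 + 6 = 70077777776  −1 ⇒ G_8=70077777775
G_8=70077777775  [base 10] 7·10^10 + 7·10^7 + 7·10^6 + 7·10^5 + 7·10^4 + 7·10^3 + 7·10^2 + 7·10 + 5  →[10↦11]→  7·11^11 + 7·11^7 + 7·11^6 + 7·11^5 + 7·11^4 + 7·11^3 + 7·11^2 + 7·11 + 5 = 1997331745491  −1 ⇒ G_9=1997331745490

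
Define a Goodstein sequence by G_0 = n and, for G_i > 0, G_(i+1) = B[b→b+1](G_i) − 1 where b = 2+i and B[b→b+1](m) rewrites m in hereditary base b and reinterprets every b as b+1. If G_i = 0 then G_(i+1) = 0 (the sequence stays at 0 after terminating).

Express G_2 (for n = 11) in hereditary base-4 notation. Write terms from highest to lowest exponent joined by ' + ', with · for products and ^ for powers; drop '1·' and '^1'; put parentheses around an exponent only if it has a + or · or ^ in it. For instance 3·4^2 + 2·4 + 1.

base 2: 11 = 2^(2 + 1) + 2 + 1; at 3: 3^(3 + 1) + 3 + 1 = 85; next = 84
base 3: 84 = 3^(3 + 1) + 3; at 4: 4^(4 + 1) + 4 = 1028; next = 1027
base 4: 1027 = 4^(4 + 1) + 3; at 5: 5^(5 + 1) + 3 = 15628; next = 15627

4^(4 + 1) + 3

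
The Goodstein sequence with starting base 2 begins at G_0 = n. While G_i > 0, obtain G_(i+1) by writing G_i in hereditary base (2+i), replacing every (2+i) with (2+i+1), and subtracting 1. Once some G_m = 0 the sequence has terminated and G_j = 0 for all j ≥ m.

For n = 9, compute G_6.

50333399

9 —HB2→ 2^(2 + 1) + 1 —bump→ 3^(3 + 1) + 1 = 82 —(−1)→ 81
81 —HB3→ 3^(3 + 1) —bump→ 4^(4 + 1) = 1024 —(−1)→ 1023
1023 —HB4→ 3·4^4 + 3·4^3 + 3·4^2 + 3·4 + 3 —bump→ 3·5^5 + 3·5^3 + 3·5^2 + 3·5 + 3 = 9843 —(−1)→ 9842
9842 —HB5→ 3·5^5 + 3·5^3 + 3·5^2 + 3·5 + 2 —bump→ 3·6^6 + 3·6^3 + 3·6^2 + 3·6 + 2 = 140744 —(−1)→ 140743
140743 —HB6→ 3·6^6 + 3·6^3 + 3·6^2 + 3·6 + 1 —bump→ 3·7^7 + 3·7^3 + 3·7^2 + 3·7 + 1 = 2471827 —(−1)→ 2471826
2471826 —HB7→ 3·7^7 + 3·7^3 + 3·7^2 + 3·7 —bump→ 3·8^8 + 3·8^3 + 3·8^2 + 3·8 = 50333400 —(−1)→ 50333399
50333399 —HB8→ 3·8^8 + 3·8^3 + 3·8^2 + 2·8 + 7 —bump→ 3·9^9 + 3·9^3 + 3·9^2 + 2·9 + 7 = 1162263922 —(−1)→ 1162263921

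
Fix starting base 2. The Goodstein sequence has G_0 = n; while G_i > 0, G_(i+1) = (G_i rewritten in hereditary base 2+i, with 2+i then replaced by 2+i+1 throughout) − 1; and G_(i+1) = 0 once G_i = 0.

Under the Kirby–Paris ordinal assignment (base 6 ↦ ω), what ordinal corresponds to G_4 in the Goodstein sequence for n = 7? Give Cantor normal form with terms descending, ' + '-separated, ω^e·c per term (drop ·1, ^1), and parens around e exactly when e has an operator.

ω^ω + 1

base 2: 7 = 2^2 + 2 + 1; at 3: 3^3 + 3 + 1 = 31; next = 30
base 3: 30 = 3^3 + 3; at 4: 4^4 + 4 = 260; next = 259
base 4: 259 = 4^4 + 3; at 5: 5^5 + 3 = 3128; next = 3127
base 5: 3127 = 5^5 + 2; at 6: 6^6 + 2 = 46658; next = 46657
base 6: 46657 = 6^6 + 1; at 7: 7^7 + 1 = 823544; next = 823543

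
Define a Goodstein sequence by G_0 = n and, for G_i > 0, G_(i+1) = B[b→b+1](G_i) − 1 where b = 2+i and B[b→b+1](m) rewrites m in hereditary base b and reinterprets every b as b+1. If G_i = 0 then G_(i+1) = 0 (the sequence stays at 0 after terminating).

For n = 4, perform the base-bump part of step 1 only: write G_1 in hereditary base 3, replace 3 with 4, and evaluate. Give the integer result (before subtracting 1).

G_0 = 4. HB_2(4) = 2^2. Bump = 27. G_1 = 26.
G_1 = 26. HB_3(26) = 2·3^2 + 2·3 + 2. Bump = 42. G_2 = 41.

42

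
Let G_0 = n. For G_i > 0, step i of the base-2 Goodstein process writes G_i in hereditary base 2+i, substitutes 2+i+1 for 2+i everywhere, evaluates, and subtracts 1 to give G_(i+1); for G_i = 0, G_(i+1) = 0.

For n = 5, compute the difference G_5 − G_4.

422

(0) 5|_2 = 2^2 + 1 ↦ 3^3 + 1|_3 = 28 ⇒ 27
(1) 27|_3 = 3^3 ↦ 4^4|_4 = 256 ⇒ 255
(2) 255|_4 = 3·4^3 + 3·4^2 + 3·4 + 3 ↦ 3·5^3 + 3·5^2 + 3·5 + 3|_5 = 468 ⇒ 467
(3) 467|_5 = 3·5^3 + 3·5^2 + 3·5 + 2 ↦ 3·6^3 + 3·6^2 + 3·6 + 2|_6 = 776 ⇒ 775
(4) 775|_6 = 3·6^3 + 3·6^2 + 3·6 + 1 ↦ 3·7^3 + 3·7^2 + 3·7 + 1|_7 = 1198 ⇒ 1197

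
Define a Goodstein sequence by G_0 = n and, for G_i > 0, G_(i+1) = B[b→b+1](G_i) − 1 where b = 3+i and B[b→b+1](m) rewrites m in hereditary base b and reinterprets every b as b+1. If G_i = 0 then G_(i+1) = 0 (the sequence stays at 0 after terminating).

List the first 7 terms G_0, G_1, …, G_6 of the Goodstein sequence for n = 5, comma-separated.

5, 5, 5, 5, 4, 3, 2

step 0: 5 = 3 + 2; sub 4 for 3: 4 + 2; = 6; G_1 = 6−1 = 5
step 1: 5 = 4 + 1; sub 5 for 4: 5 + 1; = 6; G_2 = 6−1 = 5
step 2: 5 = 5; sub 6 for 5: 6; = 6; G_3 = 6−1 = 5
step 3: 5 = 5; sub 7 for 6: 5; = 5; G_4 = 5−1 = 4
step 4: 4 = 4; sub 8 for 7: 4; = 4; G_5 = 4−1 = 3
step 5: 3 = 3; sub 9 for 8: 3; = 3; G_6 = 3−1 = 2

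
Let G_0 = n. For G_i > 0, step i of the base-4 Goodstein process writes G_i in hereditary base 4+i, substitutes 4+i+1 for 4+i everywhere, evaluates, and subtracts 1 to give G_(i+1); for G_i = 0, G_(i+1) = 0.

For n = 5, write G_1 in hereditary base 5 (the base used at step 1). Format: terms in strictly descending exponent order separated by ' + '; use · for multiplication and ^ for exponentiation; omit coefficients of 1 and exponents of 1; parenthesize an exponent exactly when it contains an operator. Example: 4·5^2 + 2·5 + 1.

base 4: 5 = 4 + 1; at 5: 5 + 1 = 6; next = 5
base 5: 5 = 5; at 6: 6 = 6; next = 5

5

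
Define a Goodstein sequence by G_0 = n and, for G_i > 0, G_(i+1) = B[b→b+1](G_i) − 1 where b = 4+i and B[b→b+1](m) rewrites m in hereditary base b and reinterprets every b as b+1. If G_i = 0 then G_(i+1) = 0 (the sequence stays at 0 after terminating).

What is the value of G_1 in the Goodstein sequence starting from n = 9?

10

(0) 9|_4 = 2·4 + 1 ↦ 2·5 + 1|_5 = 11 ⇒ 10
(1) 10|_5 = 2·5 ↦ 2·6|_6 = 12 ⇒ 11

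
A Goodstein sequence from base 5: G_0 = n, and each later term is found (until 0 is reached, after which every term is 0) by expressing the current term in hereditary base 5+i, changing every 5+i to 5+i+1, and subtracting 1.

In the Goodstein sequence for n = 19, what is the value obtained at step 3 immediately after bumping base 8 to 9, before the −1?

(0) 19|_5 = 3·5 + 4 ↦ 3·6 + 4|_6 = 22 ⇒ 21
(1) 21|_6 = 3·6 + 3 ↦ 3·7 + 3|_7 = 24 ⇒ 23
(2) 23|_7 = 3·7 + 2 ↦ 3·8 + 2|_8 = 26 ⇒ 25
(3) 25|_8 = 3·8 + 1 ↦ 3·9 + 1|_9 = 28 ⇒ 27

28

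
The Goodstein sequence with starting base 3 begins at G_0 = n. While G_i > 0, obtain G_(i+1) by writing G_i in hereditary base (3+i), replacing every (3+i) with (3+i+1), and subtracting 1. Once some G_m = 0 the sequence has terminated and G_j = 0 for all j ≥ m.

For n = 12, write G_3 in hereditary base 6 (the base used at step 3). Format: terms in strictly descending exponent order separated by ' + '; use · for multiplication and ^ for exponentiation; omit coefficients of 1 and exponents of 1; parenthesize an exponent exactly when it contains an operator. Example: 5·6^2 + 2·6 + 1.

6^2 + 1

G_0 = 12. HB_3(12) = 3^2 + 3. Bump = 20. G_1 = 19.
G_1 = 19. HB_4(19) = 4^2 + 3. Bump = 28. G_2 = 27.
G_2 = 27. HB_5(27) = 5^2 + 2. Bump = 38. G_3 = 37.
G_3 = 37. HB_6(37) = 6^2 + 1. Bump = 50. G_4 = 49.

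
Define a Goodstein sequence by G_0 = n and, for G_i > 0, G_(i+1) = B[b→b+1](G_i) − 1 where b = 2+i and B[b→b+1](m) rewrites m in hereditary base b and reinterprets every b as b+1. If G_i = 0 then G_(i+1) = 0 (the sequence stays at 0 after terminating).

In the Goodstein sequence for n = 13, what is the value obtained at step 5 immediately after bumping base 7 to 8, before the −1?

G_0 = 13. HB_2(13) = 2^(2 + 1) + 2^2 + 1. Bump = 109. G_1 = 108.
G_1 = 108. HB_3(108) = 3^(3 + 1) + 3^3. Bump = 1280. G_2 = 1279.
G_2 = 1279. HB_4(1279) = 4^(4 + 1) + 3·4^3 + 3·4^2 + 3·4 + 3. Bump = 16093. G_3 = 16092.
G_3 = 16092. HB_5(16092) = 5^(5 + 1) + 3·5^3 + 3·5^2 + 3·5 + 2. Bump = 280712. G_4 = 280711.
G_4 = 280711. HB_6(280711) = 6^(6 + 1) + 3·6^3 + 3·6^2 + 3·6 + 1. Bump = 5765999. G_5 = 5765998.

134219480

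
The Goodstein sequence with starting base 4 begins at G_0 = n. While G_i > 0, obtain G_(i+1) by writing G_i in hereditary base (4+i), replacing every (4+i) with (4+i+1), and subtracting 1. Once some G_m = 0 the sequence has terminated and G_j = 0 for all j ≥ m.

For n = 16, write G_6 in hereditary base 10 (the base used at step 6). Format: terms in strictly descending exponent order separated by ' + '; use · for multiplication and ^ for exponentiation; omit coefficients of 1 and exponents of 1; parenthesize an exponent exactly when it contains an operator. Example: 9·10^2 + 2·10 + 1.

3·10 + 9

G_0=16  [base 4] 4^2  →[4↦5]→  5^2 = 25  −1 ⇒ G_1=24
G_1=24  [base 5] 4·5 + 4  →[5↦6]→  4·6 + 4 = 28  −1 ⇒ G_2=27
G_2=27  [base 6] 4·6 + 3  →[6↦7]→  4·7 + 3 = 31  −1 ⇒ G_3=30
G_3=30  [base 7] 4·7 + 2  →[7↦8]→  4·8 + 2 = 34  −1 ⇒ G_4=33
G_4=33  [base 8] 4·8 + 1  →[8↦9]→  4·9 + 1 = 37  −1 ⇒ G_5=36
G_5=36  [base 9] 4·9  →[9↦10]→  4·10 = 40  −1 ⇒ G_6=39
G_6=39  [base 10] 3·10 + 9  →[10↦11]→  3·11 + 9 = 42  −1 ⇒ G_7=41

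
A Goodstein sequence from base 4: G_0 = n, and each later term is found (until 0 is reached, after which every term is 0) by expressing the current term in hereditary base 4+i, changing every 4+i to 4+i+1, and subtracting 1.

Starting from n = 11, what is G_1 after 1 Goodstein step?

12

base 4: 11 = 2·4 + 3; at 5: 2·5 + 3 = 13; next = 12
base 5: 12 = 2·5 + 2; at 6: 2·6 + 2 = 14; next = 13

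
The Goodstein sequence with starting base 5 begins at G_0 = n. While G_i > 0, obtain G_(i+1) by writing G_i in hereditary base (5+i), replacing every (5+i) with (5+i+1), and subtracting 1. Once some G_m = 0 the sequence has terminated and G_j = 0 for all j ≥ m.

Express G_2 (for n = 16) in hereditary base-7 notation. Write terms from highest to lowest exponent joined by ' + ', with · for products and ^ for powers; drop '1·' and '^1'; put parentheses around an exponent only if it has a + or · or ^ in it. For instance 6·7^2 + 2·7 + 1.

2·7 + 6

[0] 16 ≡ 3·5 + 1 (base 5). Lift 6: 19. −1: 18.
[1] 18 ≡ 3·6 (base 6). Lift 7: 21. −1: 20.
[2] 20 ≡ 2·7 + 6 (base 7). Lift 8: 22. −1: 21.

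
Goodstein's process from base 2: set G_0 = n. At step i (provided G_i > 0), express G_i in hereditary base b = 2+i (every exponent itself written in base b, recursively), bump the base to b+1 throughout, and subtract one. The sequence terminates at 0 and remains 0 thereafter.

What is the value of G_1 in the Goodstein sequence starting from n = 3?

G_0 = 3. HB_2(3) = 2 + 1. Bump = 4. G_1 = 3.
G_1 = 3. HB_3(3) = 3. Bump = 4. G_2 = 3.

3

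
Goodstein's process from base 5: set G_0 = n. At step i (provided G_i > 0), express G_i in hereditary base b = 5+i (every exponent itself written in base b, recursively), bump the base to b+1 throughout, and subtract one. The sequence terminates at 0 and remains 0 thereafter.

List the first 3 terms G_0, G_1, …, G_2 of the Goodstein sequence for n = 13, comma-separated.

G_0 = 13. HB_5(13) = 2·5 + 3. Bump = 15. G_1 = 14.
G_1 = 14. HB_6(14) = 2·6 + 2. Bump = 16. G_2 = 15.

13, 14, 15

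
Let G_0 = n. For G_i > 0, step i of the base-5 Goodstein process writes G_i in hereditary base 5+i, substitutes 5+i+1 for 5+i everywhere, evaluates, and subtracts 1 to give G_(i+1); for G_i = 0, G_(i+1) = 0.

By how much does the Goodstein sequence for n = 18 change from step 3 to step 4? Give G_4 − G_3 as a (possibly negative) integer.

2

(0) 18|_5 = 3·5 + 3 ↦ 3·6 + 3|_6 = 21 ⇒ 20
(1) 20|_6 = 3·6 + 2 ↦ 3·7 + 2|_7 = 23 ⇒ 22
(2) 22|_7 = 3·7 + 1 ↦ 3·8 + 1|_8 = 25 ⇒ 24
(3) 24|_8 = 3·8 ↦ 3·9|_9 = 27 ⇒ 26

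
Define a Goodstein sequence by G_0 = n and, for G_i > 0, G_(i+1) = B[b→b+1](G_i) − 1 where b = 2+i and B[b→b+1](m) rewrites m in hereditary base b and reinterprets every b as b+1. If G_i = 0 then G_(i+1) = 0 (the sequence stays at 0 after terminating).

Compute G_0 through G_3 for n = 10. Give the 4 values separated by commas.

G_0=10  [base 2] 2^(2 + 1) + 2  →[2↦3]→  3^(3 + 1) + 3 = 84  −1 ⇒ G_1=83
G_1=83  [base 3] 3^(3 + 1) + 2  →[3↦4]→  4^(4 + 1) + 2 = 1026  −1 ⇒ G_2=1025
G_2=1025  [base 4] 4^(4 + 1) + 1  →[4↦5]→  5^(5 + 1) + 1 = 15626  −1 ⇒ G_3=15625

10, 83, 1025, 15625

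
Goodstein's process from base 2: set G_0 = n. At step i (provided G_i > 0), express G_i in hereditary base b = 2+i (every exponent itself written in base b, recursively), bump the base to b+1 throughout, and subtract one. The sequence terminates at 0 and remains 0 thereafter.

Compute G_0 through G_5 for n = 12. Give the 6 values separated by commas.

12, 107, 1065, 15685, 280019, 5764910

(0) 12|_2 = 2^(2 + 1) + 2^2 ↦ 3^(3 + 1) + 3^3|_3 = 108 ⇒ 107
(1) 107|_3 = 3^(3 + 1) + 2·3^2 + 2·3 + 2 ↦ 4^(4 + 1) + 2·4^2 + 2·4 + 2|_4 = 1066 ⇒ 1065
(2) 1065|_4 = 4^(4 + 1) + 2·4^2 + 2·4 + 1 ↦ 5^(5 + 1) + 2·5^2 + 2·5 + 1|_5 = 15686 ⇒ 15685
(3) 15685|_5 = 5^(5 + 1) + 2·5^2 + 2·5 ↦ 6^(6 + 1) + 2·6^2 + 2·6|_6 = 280020 ⇒ 280019
(4) 280019|_6 = 6^(6 + 1) + 2·6^2 + 6 + 5 ↦ 7^(7 + 1) + 2·7^2 + 7 + 5|_7 = 5764911 ⇒ 5764910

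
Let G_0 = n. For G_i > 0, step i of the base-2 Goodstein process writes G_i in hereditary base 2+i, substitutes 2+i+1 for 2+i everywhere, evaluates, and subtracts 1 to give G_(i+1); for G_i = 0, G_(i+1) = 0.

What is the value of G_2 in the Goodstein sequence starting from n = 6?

i=0: 6 = 2^2 + 2 (b=2); 2→3: 3^3 + 3 = 30; 30−1 = 29
i=1: 29 = 3^3 + 2 (b=3); 3→4: 4^4 + 2 = 258; 258−1 = 257
i=2: 257 = 4^4 + 1 (b=4); 4→5: 5^5 + 1 = 3126; 3126−1 = 3125

257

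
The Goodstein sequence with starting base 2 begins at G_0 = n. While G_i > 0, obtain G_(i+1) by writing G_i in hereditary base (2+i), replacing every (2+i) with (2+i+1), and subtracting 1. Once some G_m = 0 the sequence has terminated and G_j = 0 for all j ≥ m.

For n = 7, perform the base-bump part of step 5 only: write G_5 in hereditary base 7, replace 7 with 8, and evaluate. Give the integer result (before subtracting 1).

G_0=7  [base 2] 2^2 + 2 + 1  →[2↦3]→  3^3 + 3 + 1 = 31  −1 ⇒ G_1=30
G_1=30  [base 3] 3^3 + 3  →[3↦4]→  4^4 + 4 = 260  −1 ⇒ G_2=259
G_2=259  [base 4] 4^4 + 3  →[4↦5]→  5^5 + 3 = 3128  −1 ⇒ G_3=3127
G_3=3127  [base 5] 5^5 + 2  →[5↦6]→  6^6 + 2 = 46658  −1 ⇒ G_4=46657
G_4=46657  [base 6] 6^6 + 1  →[6↦7]→  7^7 + 1 = 823544  −1 ⇒ G_5=823543
G_5=823543  [base 7] 7^7  →[7↦8]→  8^8 = 16777216  −1 ⇒ G_6=16777215

16777216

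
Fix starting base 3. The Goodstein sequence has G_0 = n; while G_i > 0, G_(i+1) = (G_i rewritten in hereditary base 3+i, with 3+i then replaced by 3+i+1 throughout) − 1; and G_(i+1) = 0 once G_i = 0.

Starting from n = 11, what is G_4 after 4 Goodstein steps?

39

base 3: 11 = 3^2 + 2; at 4: 4^2 + 2 = 18; next = 17
base 4: 17 = 4^2 + 1; at 5: 5^2 + 1 = 26; next = 25
base 5: 25 = 5^2; at 6: 6^2 = 36; next = 35
base 6: 35 = 5·6 + 5; at 7: 5·7 + 5 = 40; next = 39
base 7: 39 = 5·7 + 4; at 8: 5·8 + 4 = 44; next = 43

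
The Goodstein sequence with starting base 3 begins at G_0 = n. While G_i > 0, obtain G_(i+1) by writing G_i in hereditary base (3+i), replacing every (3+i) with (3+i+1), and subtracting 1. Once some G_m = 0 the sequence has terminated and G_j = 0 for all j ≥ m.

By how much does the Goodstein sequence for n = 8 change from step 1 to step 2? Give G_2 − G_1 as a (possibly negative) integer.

G_0=8  [base 3] 2·3 + 2  →[3↦4]→  2·4 + 2 = 10  −1 ⇒ G_1=9
G_1=9  [base 4] 2·4 + 1  →[4↦5]→  2·5 + 1 = 11  −1 ⇒ G_2=10

1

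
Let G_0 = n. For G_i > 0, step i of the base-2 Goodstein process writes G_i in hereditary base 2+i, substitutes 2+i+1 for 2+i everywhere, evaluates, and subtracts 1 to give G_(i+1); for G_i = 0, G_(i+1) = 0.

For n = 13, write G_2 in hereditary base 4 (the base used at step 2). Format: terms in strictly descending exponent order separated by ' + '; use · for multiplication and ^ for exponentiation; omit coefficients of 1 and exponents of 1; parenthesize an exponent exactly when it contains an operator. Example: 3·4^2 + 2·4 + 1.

4^(4 + 1) + 3·4^3 + 3·4^2 + 3·4 + 3

(0) 13|_2 = 2^(2 + 1) + 2^2 + 1 ↦ 3^(3 + 1) + 3^3 + 1|_3 = 109 ⇒ 108
(1) 108|_3 = 3^(3 + 1) + 3^3 ↦ 4^(4 + 1) + 4^4|_4 = 1280 ⇒ 1279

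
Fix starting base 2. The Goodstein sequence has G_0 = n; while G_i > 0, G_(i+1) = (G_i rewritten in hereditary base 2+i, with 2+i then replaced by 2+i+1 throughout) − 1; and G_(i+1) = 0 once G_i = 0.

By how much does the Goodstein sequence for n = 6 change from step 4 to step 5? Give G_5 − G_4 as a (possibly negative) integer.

[0] 6 ≡ 2^2 + 2 (base 2). Lift 3: 30. −1: 29.
[1] 29 ≡ 3^3 + 2 (base 3). Lift 4: 258. −1: 257.
[2] 257 ≡ 4^4 + 1 (base 4). Lift 5: 3126. −1: 3125.
[3] 3125 ≡ 5^5 (base 5). Lift 6: 46656. −1: 46655.
[4] 46655 ≡ 5·6^5 + 5·6^4 + 5·6^3 + 5·6^2 + 5·6 + 5 (base 6). Lift 7: 98040. −1: 98039.

51384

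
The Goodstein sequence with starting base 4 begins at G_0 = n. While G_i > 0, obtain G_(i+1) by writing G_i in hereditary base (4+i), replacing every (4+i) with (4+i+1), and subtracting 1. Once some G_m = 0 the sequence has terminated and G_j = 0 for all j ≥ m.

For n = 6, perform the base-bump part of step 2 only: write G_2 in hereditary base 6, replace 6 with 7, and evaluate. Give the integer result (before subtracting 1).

6 —HB4→ 4 + 2 —bump→ 5 + 2 = 7 —(−1)→ 6
6 —HB5→ 5 + 1 —bump→ 6 + 1 = 7 —(−1)→ 6
6 —HB6→ 6 —bump→ 7 = 7 —(−1)→ 6

7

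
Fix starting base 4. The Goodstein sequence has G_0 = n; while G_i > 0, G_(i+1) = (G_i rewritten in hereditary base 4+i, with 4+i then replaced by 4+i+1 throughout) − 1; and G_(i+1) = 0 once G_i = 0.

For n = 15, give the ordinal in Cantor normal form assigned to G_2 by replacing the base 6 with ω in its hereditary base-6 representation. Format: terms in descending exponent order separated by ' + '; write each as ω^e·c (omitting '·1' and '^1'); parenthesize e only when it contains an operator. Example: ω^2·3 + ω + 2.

[0] 15 ≡ 3·4 + 3 (base 4). Lift 5: 18. −1: 17.
[1] 17 ≡ 3·5 + 2 (base 5). Lift 6: 20. −1: 19.
[2] 19 ≡ 3·6 + 1 (base 6). Lift 7: 22. −1: 21.

ω·3 + 1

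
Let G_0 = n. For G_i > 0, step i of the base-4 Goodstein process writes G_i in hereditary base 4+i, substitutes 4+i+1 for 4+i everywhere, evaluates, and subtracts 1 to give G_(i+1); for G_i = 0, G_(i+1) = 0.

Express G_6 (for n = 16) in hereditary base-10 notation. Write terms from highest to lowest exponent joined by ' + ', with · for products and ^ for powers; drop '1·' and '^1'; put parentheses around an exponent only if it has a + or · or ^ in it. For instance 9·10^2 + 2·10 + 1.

step 0: 16 = 4^2; sub 5 for 4: 5^2; = 25; G_1 = 25−1 = 24
step 1: 24 = 4·5 + 4; sub 6 for 5: 4·6 + 4; = 28; G_2 = 28−1 = 27
step 2: 27 = 4·6 + 3; sub 7 for 6: 4·7 + 3; = 31; G_3 = 31−1 = 30
step 3: 30 = 4·7 + 2; sub 8 for 7: 4·8 + 2; = 34; G_4 = 34−1 = 33
step 4: 33 = 4·8 + 1; sub 9 for 8: 4·9 + 1; = 37; G_5 = 37−1 = 36
step 5: 36 = 4·9; sub 10 for 9: 4·10; = 40; G_6 = 40−1 = 39
step 6: 39 = 3·10 + 9; sub 11 for 10: 3·11 + 9; = 42; G_7 = 42−1 = 41

3·10 + 9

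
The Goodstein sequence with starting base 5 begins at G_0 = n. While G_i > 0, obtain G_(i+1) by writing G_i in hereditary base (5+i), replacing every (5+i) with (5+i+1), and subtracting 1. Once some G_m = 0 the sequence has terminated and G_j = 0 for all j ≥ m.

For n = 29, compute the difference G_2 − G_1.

12

29 —HB5→ 5^2 + 4 —bump→ 6^2 + 4 = 40 —(−1)→ 39
39 —HB6→ 6^2 + 3 —bump→ 7^2 + 3 = 52 —(−1)→ 51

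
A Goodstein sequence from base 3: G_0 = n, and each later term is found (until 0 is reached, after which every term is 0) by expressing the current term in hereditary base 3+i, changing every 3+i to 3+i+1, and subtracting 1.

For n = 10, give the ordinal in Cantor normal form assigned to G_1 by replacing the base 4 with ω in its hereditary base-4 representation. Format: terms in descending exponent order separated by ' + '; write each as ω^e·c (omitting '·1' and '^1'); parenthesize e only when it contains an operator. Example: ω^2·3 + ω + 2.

ω^2

[0] 10 ≡ 3^2 + 1 (base 3). Lift 4: 17. −1: 16.
[1] 16 ≡ 4^2 (base 4). Lift 5: 25. −1: 24.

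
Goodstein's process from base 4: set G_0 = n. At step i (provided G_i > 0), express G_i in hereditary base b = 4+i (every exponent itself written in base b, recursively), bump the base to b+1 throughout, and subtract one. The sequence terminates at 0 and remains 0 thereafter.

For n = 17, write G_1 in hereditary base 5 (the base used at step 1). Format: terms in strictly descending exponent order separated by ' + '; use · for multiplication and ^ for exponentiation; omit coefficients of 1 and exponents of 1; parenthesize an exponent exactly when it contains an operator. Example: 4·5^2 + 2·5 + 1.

5^2

[0] 17 ≡ 4^2 + 1 (base 4). Lift 5: 26. −1: 25.
[1] 25 ≡ 5^2 (base 5). Lift 6: 36. −1: 35.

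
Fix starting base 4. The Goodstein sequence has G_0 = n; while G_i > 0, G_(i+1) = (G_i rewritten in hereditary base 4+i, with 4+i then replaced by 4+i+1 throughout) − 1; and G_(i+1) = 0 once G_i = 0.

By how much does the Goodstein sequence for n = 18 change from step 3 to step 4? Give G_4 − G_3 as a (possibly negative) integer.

5

base 4: 18 = 4^2 + 2; at 5: 5^2 + 2 = 27; next = 26
base 5: 26 = 5^2 + 1; at 6: 6^2 + 1 = 37; next = 36
base 6: 36 = 6^2; at 7: 7^2 = 49; next = 48
base 7: 48 = 6·7 + 6; at 8: 6·8 + 6 = 54; next = 53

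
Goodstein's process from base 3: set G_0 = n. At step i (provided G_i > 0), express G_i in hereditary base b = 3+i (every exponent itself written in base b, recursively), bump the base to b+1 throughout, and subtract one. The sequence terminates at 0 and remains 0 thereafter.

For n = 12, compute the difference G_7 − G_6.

(0) 12|_3 = 3^2 + 3 ↦ 4^2 + 4|_4 = 20 ⇒ 19
(1) 19|_4 = 4^2 + 3 ↦ 5^2 + 3|_5 = 28 ⇒ 27
(2) 27|_5 = 5^2 + 2 ↦ 6^2 + 2|_6 = 38 ⇒ 37
(3) 37|_6 = 6^2 + 1 ↦ 7^2 + 1|_7 = 50 ⇒ 49
(4) 49|_7 = 7^2 ↦ 8^2|_8 = 64 ⇒ 63
(5) 63|_8 = 7·8 + 7 ↦ 7·9 + 7|_9 = 70 ⇒ 69
(6) 69|_9 = 7·9 + 6 ↦ 7·10 + 6|_10 = 76 ⇒ 75

6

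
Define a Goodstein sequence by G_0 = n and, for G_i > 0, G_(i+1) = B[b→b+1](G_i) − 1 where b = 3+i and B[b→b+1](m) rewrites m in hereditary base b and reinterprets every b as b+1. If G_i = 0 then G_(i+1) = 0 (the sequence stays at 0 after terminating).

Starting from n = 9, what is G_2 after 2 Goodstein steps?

17

step 0: 9 = 3^2; sub 4 for 3: 4^2; = 16; G_1 = 16−1 = 15
step 1: 15 = 3·4 + 3; sub 5 for 4: 3·5 + 3; = 18; G_2 = 18−1 = 17
step 2: 17 = 3·5 + 2; sub 6 for 5: 3·6 + 2; = 20; G_3 = 20−1 = 19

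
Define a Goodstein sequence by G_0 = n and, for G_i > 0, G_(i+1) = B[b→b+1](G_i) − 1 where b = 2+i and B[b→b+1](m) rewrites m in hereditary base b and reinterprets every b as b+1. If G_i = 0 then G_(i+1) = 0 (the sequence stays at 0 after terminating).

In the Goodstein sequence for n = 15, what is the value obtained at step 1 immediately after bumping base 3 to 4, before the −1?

1284

base 2: 15 = 2^(2 + 1) + 2^2 + 2 + 1; at 3: 3^(3 + 1) + 3^3 + 3 + 1 = 112; next = 111
base 3: 111 = 3^(3 + 1) + 3^3 + 3; at 4: 4^(4 + 1) + 4^4 + 4 = 1284; next = 1283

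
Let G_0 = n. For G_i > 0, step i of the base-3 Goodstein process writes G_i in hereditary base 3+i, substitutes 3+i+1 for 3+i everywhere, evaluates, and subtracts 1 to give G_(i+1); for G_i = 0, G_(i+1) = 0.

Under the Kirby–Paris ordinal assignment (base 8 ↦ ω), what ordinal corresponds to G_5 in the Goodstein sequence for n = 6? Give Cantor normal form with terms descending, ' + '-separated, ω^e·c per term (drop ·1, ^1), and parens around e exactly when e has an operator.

6 —HB3→ 2·3 —bump→ 2·4 = 8 —(−1)→ 7
7 —HB4→ 4 + 3 —bump→ 5 + 3 = 8 —(−1)→ 7
7 —HB5→ 5 + 2 —bump→ 6 + 2 = 8 —(−1)→ 7
7 —HB6→ 6 + 1 —bump→ 7 + 1 = 8 —(−1)→ 7
7 —HB7→ 7 —bump→ 8 = 8 —(−1)→ 7
7 —HB8→ 7 —bump→ 7 = 7 —(−1)→ 6

7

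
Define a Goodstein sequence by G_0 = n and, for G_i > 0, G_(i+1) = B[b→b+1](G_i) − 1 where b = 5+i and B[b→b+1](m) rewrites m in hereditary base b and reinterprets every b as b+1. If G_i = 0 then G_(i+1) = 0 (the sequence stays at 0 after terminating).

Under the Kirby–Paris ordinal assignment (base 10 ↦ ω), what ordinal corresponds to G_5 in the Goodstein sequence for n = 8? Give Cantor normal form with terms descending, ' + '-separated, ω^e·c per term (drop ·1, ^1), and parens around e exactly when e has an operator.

7

i=0: 8 = 5 + 3 (b=5); 5→6: 6 + 3 = 9; 9−1 = 8
i=1: 8 = 6 + 2 (b=6); 6→7: 7 + 2 = 9; 9−1 = 8
i=2: 8 = 7 + 1 (b=7); 7→8: 8 + 1 = 9; 9−1 = 8
i=3: 8 = 8 (b=8); 8→9: 9 = 9; 9−1 = 8
i=4: 8 = 8 (b=9); 9→10: 8 = 8; 8−1 = 7
i=5: 7 = 7 (b=10); 10→11: 7 = 7; 7−1 = 6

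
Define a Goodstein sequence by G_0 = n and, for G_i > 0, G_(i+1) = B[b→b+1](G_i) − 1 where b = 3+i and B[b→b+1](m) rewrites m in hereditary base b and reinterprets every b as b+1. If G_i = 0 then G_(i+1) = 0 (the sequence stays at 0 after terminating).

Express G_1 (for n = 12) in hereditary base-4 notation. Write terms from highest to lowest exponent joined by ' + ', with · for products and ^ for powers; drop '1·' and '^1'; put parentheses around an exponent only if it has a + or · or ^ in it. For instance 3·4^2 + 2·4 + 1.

G_0=12  [base 3] 3^2 + 3  →[3↦4]→  4^2 + 4 = 20  −1 ⇒ G_1=19
G_1=19  [base 4] 4^2 + 3  →[4↦5]→  5^2 + 3 = 28  −1 ⇒ G_2=27

4^2 + 3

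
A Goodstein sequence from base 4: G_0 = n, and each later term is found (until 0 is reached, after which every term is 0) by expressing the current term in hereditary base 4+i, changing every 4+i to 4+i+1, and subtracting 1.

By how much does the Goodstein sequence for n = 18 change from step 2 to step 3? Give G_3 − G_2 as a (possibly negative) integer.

12

base 4: 18 = 4^2 + 2; at 5: 5^2 + 2 = 27; next = 26
base 5: 26 = 5^2 + 1; at 6: 6^2 + 1 = 37; next = 36
base 6: 36 = 6^2; at 7: 7^2 = 49; next = 48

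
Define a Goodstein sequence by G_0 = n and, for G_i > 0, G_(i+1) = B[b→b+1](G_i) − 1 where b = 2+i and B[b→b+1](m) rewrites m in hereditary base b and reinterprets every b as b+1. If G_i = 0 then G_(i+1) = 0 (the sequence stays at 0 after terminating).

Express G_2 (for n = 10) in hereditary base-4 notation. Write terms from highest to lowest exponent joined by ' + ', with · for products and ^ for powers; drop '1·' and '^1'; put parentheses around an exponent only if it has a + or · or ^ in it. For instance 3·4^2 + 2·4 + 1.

(0) 10|_2 = 2^(2 + 1) + 2 ↦ 3^(3 + 1) + 3|_3 = 84 ⇒ 83
(1) 83|_3 = 3^(3 + 1) + 2 ↦ 4^(4 + 1) + 2|_4 = 1026 ⇒ 1025

4^(4 + 1) + 1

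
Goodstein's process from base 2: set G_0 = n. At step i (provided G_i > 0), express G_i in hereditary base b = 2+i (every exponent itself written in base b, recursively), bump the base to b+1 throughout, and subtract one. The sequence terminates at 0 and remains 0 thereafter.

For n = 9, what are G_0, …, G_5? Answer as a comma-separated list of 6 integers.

9, 81, 1023, 9842, 140743, 2471826

i=0: 9 = 2^(2 + 1) + 1 (b=2); 2→3: 3^(3 + 1) + 1 = 82; 82−1 = 81
i=1: 81 = 3^(3 + 1) (b=3); 3→4: 4^(4 + 1) = 1024; 1024−1 = 1023
i=2: 1023 = 3·4^4 + 3·4^3 + 3·4^2 + 3·4 + 3 (b=4); 4→5: 3·5^5 + 3·5^3 + 3·5^2 + 3·5 + 3 = 9843; 9843−1 = 9842
i=3: 9842 = 3·5^5 + 3·5^3 + 3·5^2 + 3·5 + 2 (b=5); 5→6: 3·6^6 + 3·6^3 + 3·6^2 + 3·6 + 2 = 140744; 140744−1 = 140743
i=4: 140743 = 3·6^6 + 3·6^3 + 3·6^2 + 3·6 + 1 (b=6); 6→7: 3·7^7 + 3·7^3 + 3·7^2 + 3·7 + 1 = 2471827; 2471827−1 = 2471826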